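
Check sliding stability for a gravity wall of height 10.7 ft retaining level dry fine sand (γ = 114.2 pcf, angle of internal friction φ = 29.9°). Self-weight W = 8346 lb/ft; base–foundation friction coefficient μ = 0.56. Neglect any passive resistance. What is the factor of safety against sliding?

2.14

K_a = tan²(45° − 29.9°/2) = 0.3347.
P_a = ½K_aγH² = 0.5×0.3347×114.2×10.7² = 2188 lb/ft, acting at H/3 = 3.567 ft above the base.
FS_sliding = μW / P_a = 0.56×8346 / 2188 = 2.136.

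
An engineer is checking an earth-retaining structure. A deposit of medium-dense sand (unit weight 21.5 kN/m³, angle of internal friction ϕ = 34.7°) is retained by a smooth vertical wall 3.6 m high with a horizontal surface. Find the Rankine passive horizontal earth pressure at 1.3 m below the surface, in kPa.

102 kPa

K_p = (1 + sin φ)/(1 − sin φ) = 3.643.
σ_h = K_p γ z = 3.643 × 21.5 × 1.3 = 101.8 kPa.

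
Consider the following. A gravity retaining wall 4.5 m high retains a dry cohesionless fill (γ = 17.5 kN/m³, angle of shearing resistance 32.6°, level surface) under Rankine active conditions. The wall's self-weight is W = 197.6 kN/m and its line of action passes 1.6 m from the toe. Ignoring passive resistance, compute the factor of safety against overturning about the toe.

K_a = tan²(45° − 32.6°/2) = 0.2997.
P_a = ½K_aγH² = 0.5×0.2997×17.5×4.5² = 53.11 kN/m, acting at H/3 = 1.500 m above the base.
Overturning moment M_o = P_a × H/3 = 53.11 × 1.500 = 79.66.
Resisting moment M_r = W × 1.6 = 197.6 × 1.6 = 316.2.
FS_overturning = M_r/M_o = 316.2/79.66 = 3.969.

3.97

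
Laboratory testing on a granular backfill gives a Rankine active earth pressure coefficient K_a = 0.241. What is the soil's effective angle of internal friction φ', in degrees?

37.7°

K_a = tan²(45° − φ/2) ⇒ 45° − φ/2 = arctan(√0.241) = 26.15°.
φ = 2(45° − 26.15°) = 37.71°.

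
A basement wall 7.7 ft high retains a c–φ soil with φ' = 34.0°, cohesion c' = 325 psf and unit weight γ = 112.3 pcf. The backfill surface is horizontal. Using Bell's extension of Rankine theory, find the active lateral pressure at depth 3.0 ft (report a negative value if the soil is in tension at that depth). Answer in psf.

-250 psf

K_a = (1 − sin φ)/(1 + sin φ) = 0.2827.
σ_a = K_a γ z − 2c√K_a = 0.2827×112.3×3.0 − 2×325×0.5317 = -250.4 psf.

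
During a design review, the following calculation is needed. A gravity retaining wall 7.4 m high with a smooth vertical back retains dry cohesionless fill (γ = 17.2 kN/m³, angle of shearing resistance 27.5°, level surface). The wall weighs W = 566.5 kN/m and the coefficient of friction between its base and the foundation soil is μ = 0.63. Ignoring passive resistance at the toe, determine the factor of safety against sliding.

K_a = tan²(45° − 27.5°/2) = 0.3682.
P_a = ½K_aγH² = 0.5×0.3682×17.2×7.4² = 173.4 kN/m, acting at H/3 = 2.467 m above the base.
FS_sliding = μW / P_a = 0.63×566.5 / 173.4 = 2.058.

2.06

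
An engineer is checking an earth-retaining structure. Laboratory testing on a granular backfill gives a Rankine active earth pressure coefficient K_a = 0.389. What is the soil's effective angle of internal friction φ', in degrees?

26.1°

K_a = tan²(45° − φ/2) ⇒ 45° − φ/2 = arctan(√0.389) = 31.95°.
φ = 2(45° − 31.95°) = 26.10°.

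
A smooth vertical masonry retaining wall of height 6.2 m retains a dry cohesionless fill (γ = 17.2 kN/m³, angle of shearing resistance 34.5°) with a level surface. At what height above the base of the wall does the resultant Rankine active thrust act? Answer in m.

2.07 m

K_a = 0.2768.
The pressure distribution is triangular, so the resultant acts at H/3 above the base = 6.2/3 = 2.067 m.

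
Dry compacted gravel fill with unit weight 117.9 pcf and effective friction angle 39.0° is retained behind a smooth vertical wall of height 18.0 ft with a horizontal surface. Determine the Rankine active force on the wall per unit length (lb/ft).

4350 lb/ft

K_a = tan²(45° − φ/2) = 0.2275.
P_a = ½ K_a γ H² = 0.5 × 0.2275 × 117.9 × 18.0² = 4345 lb/ft.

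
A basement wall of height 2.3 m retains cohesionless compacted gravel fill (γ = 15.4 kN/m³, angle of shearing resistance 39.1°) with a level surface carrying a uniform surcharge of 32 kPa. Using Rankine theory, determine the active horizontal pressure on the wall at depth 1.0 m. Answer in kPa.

K_a = (1 − sin φ)/(1 + sin φ) = 0.2265.
σ_v = γz + q = 15.4 × 1.0 + 32 = 47.40 kPa.
σ_h = K_a σ_v = 0.2265 × 47.40 = 10.74 kPa.

10.7 kPa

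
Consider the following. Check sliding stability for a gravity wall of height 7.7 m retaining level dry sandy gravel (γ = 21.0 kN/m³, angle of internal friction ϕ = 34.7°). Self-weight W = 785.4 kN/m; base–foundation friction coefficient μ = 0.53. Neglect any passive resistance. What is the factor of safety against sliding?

K_a = tan²(45° − 34.7°/2) = 0.2745.
P_a = ½K_aγH² = 0.5×0.2745×21.0×7.7² = 170.9 kN/m, acting at H/3 = 2.567 m above the base.
FS_sliding = μW / P_a = 0.53×785.4 / 170.9 = 2.436.

2.44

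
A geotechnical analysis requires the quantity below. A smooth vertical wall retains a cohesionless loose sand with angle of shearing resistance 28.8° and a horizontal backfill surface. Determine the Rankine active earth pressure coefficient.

K_a = tan²(45° − φ/2) = tan²(30.60°) = 0.3498.

0.350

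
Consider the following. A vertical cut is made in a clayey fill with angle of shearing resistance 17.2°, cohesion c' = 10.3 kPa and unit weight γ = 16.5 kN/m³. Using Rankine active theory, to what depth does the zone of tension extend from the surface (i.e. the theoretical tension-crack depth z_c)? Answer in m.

1.69 m

K_a = tan²(45° − 17.2°/2) = 0.5436; √K_a = 0.7373.
The active pressure is zero where K_a γ z = 2c√K_a, so z_c = 2c/(γ√K_a) = 2×10.3/(16.5×0.7373) = 1.693 m.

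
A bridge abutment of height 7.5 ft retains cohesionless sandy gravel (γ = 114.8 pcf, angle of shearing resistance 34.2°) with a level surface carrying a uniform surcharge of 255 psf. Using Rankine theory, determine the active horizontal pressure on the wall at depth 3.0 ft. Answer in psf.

K_a = (1 − sin φ)/(1 + sin φ) = 0.2803.
σ_v = γz + q = 114.8 × 3.0 + 255 = 599.4 psf.
σ_h = K_a σ_v = 0.2803 × 599.4 = 168.0 psf.

168 psf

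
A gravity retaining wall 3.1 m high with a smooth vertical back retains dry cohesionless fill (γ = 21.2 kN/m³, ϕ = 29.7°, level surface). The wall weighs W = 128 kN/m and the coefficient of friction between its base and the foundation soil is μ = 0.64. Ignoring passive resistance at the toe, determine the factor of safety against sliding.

2.38

K_a = tan²(45° − 29.7°/2) = 0.3374.
P_a = ½K_aγH² = 0.5×0.3374×21.2×3.1² = 34.37 kN/m, acting at H/3 = 1.033 m above the base.
FS_sliding = μW / P_a = 0.64×128 / 34.37 = 2.384.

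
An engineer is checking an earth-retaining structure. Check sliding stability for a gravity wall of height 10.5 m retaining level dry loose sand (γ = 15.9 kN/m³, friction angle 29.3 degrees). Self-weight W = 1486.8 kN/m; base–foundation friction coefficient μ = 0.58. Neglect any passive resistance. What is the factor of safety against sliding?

K_a = tan²(45° − 29.3°/2) = 0.3428.
P_a = ½K_aγH² = 0.5×0.3428×15.9×10.5² = 300.5 kN/m, acting at H/3 = 3.500 m above the base.
FS_sliding = μW / P_a = 0.58×1486.8 / 300.5 = 2.870.

2.87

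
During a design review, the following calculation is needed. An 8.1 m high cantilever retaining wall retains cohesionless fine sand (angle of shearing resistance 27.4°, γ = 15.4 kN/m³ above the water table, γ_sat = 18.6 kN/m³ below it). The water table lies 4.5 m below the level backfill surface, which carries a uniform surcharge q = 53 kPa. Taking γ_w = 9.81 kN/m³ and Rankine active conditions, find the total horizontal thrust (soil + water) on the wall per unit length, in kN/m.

K_a = tan²(45° − φ/2) = 0.3697.
γ' = 18.6 − 9.81 = 8.790 kN/m³. h₂ = H − d_w = 3.6 m.
σ'_h: at surface K_a·q = 19.59; at WT K_a(q+γd_w) = 45.21; at base K_a(q+γd_w+γ'h₂) = 56.91 kPa.
P₁ = ½(19.59+45.21)×4.5 = 145.8; P₂ = ½(45.21+56.91)×3.6 = 183.8; P_w = ½γ_w h₂² = 63.57.
Total = 145.8+183.8+63.57 = 393.2 kN/m.

393 kN/m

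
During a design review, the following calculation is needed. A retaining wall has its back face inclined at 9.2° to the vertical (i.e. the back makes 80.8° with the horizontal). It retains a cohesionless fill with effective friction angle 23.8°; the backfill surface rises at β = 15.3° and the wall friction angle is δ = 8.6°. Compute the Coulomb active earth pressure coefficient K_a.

0.607

K_a = sin²(α+φ) / [sin²α · sin(α−δ) · (1 + √{sin(φ+δ)sin(φ−β) / (sin(α−δ)sin(α+β))})²].
With α = 80.8°, φ = 23.8°, δ = 8.6°, β = 15.3°: K_a = 0.6073.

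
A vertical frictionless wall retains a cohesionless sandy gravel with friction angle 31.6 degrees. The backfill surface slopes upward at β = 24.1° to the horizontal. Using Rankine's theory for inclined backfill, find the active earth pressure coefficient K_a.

K_a = cos β · (cos β − √(cos²β − cos²φ)) / (cos β + √(cos²β − cos²φ)).
cos β = 0.9128, cos φ = 0.8517, √(cos²β − cos²φ) = 0.3284.
K_a = 0.9128 × (0.9128 − 0.3284)/(0.9128 + 0.3284) = 0.4298.

0.430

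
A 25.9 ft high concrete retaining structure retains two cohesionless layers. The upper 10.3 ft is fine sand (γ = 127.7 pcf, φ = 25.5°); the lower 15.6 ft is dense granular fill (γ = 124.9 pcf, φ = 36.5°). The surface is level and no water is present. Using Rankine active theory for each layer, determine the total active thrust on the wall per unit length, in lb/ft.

K_a1 = tan²(45°−25.5°/2) = 0.3981; K_a2 = tan²(45°−36.5°/2) = 0.2541.
Layer 1: σ at base = K_a1 γ₁ h₁ = 523.6 psf; P₁ = ½×523.6×10.3 = 2697.
Layer 2: σ_v at top = γ₁h₁ = 1315; σ_h top = K_a2×1315 = 334.2; σ_h base = K_a2×(1315+124.9×15.6) = 829.2.
P₂ = ½(334.2+829.2)×15.6 = 9074. Total P_a = 2697+9074 = 11770 lb/ft.

11800 lb/ft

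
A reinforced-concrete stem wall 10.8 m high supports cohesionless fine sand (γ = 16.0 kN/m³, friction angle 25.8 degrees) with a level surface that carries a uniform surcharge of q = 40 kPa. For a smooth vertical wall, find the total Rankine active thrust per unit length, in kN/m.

K_a = tan²(45° − φ/2) = 0.3935.
Soil triangle: ½ K_a γ H² = 0.5×0.3935×16.0×10.8² = 367.2 kN/m.
Surcharge rectangle: K_a q H = 0.3935×40×10.8 = 170.0 kN/m.
Total = 367.2 + 170.0 = 537.2 kN/m.

537 kN/m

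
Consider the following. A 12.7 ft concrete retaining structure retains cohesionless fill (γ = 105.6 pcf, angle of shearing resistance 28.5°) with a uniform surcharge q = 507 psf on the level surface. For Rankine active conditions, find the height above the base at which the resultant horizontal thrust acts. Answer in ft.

K_a = 0.3540.
Triangular part P₁ = ½K_aγH² = 3014 at H/3 = 4.233 ft; rectangular part P₂ = K_a q H = 2279 at H/2 = 6.350 ft.
ȳ = (P₁·4.233 + P₂·6.350)/(P₁+P₂) = 5.145 ft.

5.14 ft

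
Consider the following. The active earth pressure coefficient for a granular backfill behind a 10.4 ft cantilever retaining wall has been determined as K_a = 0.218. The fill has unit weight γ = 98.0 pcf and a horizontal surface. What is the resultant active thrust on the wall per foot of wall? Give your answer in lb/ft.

P = ½ K_a γ H² = 0.5 × 0.218 × 98.0 × 10.4² = 1155 lb/ft.

1160 lb/ft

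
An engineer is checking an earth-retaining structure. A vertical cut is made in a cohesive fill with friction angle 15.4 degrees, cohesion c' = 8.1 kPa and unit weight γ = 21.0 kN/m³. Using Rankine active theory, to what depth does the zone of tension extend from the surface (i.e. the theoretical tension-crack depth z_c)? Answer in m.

K_a = tan²(45° − 15.4°/2) = 0.5803; √K_a = 0.7618.
The active pressure is zero where K_a γ z = 2c√K_a, so z_c = 2c/(γ√K_a) = 2×8.1/(21.0×0.7618) = 1.013 m.

1.01 m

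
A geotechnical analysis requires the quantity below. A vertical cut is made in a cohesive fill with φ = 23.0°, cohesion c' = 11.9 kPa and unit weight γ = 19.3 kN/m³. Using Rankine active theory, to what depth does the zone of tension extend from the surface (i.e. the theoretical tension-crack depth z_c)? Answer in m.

1.86 m

K_a = tan²(45° − 23.0°/2) = 0.4381; √K_a = 0.6619.
The active pressure is zero where K_a γ z = 2c√K_a, so z_c = 2c/(γ√K_a) = 2×11.9/(19.3×0.6619) = 1.863 m.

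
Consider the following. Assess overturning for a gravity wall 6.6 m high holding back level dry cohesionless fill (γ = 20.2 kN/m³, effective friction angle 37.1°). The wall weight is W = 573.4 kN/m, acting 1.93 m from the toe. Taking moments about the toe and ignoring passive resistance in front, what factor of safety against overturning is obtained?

K_a = tan²(45° − 37.1°/2) = 0.2475.
P_a = ½K_aγH² = 0.5×0.2475×20.2×6.6² = 108.9 kN/m, acting at H/3 = 2.200 m above the base.
Overturning moment M_o = P_a × H/3 = 108.9 × 2.200 = 239.6.
Resisting moment M_r = W × 1.93 = 573.4 × 1.93 = 1107.
FS_overturning = M_r/M_o = 1107/239.6 = 4.620.

4.62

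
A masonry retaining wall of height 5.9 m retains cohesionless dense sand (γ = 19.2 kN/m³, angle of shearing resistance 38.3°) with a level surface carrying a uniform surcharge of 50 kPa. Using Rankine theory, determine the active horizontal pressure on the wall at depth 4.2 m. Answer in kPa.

30.7 kPa

K_a = (1 − sin φ)/(1 + sin φ) = 0.2347.
σ_v = γz + q = 19.2 × 4.2 + 50 = 130.6 kPa.
σ_h = K_a σ_v = 0.2347 × 130.6 = 30.67 kPa.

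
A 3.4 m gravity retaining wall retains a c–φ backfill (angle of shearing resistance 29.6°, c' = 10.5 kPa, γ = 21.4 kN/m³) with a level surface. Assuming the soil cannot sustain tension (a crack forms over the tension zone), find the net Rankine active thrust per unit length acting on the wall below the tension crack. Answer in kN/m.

10.6 kN/m

K_a = 0.3387; √K_a = 0.5820.
Tension-crack depth z_c = 2c/(γ√K_a) = 2×10.5/(21.4×0.5820) = 1.686 m.
σ_a at base = K_a γ H − 2c√K_a = 0.3387×21.4×3.4 − 2×10.5×0.5820 = 12.42 kPa.
P_a = ½ × 12.42 × (H − z_c) = 0.5×12.42×1.714 = 10.65 kN/m.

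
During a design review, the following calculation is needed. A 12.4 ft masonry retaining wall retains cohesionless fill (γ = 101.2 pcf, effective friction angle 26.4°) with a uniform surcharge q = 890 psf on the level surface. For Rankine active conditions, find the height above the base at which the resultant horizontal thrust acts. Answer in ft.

K_a = 0.3844.
Triangular part P₁ = ½K_aγH² = 2991 at H/3 = 4.133 ft; rectangular part P₂ = K_a q H = 4243 at H/2 = 6.200 ft.
ȳ = (P₁·4.133 + P₂·6.200)/(P₁+P₂) = 5.345 ft.

5.35 ft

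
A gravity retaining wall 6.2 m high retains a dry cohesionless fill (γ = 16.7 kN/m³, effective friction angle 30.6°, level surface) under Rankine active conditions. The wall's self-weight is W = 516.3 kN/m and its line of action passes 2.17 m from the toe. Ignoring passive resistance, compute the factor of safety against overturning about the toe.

K_a = tan²(45° − 30.6°/2) = 0.3253.
P_a = ½K_aγH² = 0.5×0.3253×16.7×6.2² = 104.4 kN/m, acting at H/3 = 2.067 m above the base.
Overturning moment M_o = P_a × H/3 = 104.4 × 2.067 = 215.8.
Resisting moment M_r = W × 2.17 = 516.3 × 2.17 = 1120.
FS_overturning = M_r/M_o = 1120/215.8 = 5.191.

5.19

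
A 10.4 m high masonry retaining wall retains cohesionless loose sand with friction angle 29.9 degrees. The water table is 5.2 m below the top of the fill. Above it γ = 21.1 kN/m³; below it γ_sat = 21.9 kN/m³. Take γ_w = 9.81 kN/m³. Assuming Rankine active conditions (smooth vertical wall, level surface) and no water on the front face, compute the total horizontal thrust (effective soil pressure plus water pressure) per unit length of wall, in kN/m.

K_a = tan²(45° − φ/2) = 0.3347.
γ' = 21.9 − 9.81 = 12.09 kN/m³. Depth below WT = 5.2 m.
σ'_h at WT = K_a γ d_w = 36.72 kPa; at base = 36.72 + K_a γ' × 5.2 = 57.76 kPa.
P₁ (0–5.2 m) = ½×36.72×5.2 = 95.47. P₂ (5.2–10.4 m) = ½(36.72+57.76)×5.2 = 245.7.
P_w = ½ γ_w h₂² = 0.5×9.81×5.2² = 132.6. Total = 95.47+245.7+132.6 = 473.8 kN/m.

474 kN/m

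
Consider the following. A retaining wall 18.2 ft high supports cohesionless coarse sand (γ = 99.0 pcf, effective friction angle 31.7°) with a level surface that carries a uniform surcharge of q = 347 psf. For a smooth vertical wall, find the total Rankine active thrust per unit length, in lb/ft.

K_a = tan²(45° − φ/2) = 0.3111.
Soil triangle: ½ K_a γ H² = 0.5×0.3111×99.0×18.2² = 5100 lb/ft.
Surcharge rectangle: K_a q H = 0.3111×347×18.2 = 1965 lb/ft.
Total = 5100 + 1965 = 7065 lb/ft.

7060 lb/ft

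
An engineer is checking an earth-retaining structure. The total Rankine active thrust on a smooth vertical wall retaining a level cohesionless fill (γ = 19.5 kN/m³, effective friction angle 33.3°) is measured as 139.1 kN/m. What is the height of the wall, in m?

7.00 m

K_a = 0.2911. P_a = ½ K_a γ H² ⇒ H = √(2P_a/(K_a γ)).
H = √(2×139.1/(0.2911×19.5)) = 7.000 m.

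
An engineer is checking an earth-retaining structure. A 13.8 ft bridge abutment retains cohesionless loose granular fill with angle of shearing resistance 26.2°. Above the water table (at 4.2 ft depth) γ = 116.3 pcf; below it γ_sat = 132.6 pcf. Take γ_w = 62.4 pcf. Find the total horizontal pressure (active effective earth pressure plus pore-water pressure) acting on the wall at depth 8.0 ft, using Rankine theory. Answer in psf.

K_a = (1 − sin φ)/(1 + sin φ) = 0.3874.
γ' = 132.6 − 62.4 = 70.20 pcf.
Effective vertical stress at 8.0 ft: σ'_v = 116.3×4.2 + 70.20×3.80 = 755.2 psf.
σ'_h = K_a σ'_v = 0.3874 × 755.2 = 292.6 psf; u = γ_w × 3.80 = 237.1 psf.
Total σ_h = 292.6 + 237.1 = 529.7 psf.

530 psf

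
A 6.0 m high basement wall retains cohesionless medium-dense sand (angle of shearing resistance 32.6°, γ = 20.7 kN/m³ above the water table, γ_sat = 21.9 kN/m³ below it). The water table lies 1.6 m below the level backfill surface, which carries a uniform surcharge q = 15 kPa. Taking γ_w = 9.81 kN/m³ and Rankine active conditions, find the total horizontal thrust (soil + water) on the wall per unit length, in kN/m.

209 kN/m

K_a = tan²(45° − φ/2) = 0.2997.
γ' = 21.9 − 9.81 = 12.09 kN/m³. h₂ = H − d_w = 4.4 m.
σ'_h: at surface K_a·q = 4.496; at WT K_a(q+γd_w) = 14.42; at base K_a(q+γd_w+γ'h₂) = 30.37 kPa.
P₁ = ½(4.496+14.42)×1.6 = 15.14; P₂ = ½(14.42+30.37)×4.4 = 98.54; P_w = ½γ_w h₂² = 94.96.
Total = 15.14+98.54+94.96 = 208.6 kN/m.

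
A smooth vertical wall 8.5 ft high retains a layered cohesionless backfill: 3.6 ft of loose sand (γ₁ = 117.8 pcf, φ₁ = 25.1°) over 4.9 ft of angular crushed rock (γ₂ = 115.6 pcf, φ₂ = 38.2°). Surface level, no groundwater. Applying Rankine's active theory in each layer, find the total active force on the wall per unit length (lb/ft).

1130 lb/ft

K_a1 = tan²(45°−25.1°/2) = 0.4043; K_a2 = tan²(45°−38.2°/2) = 0.2358.
Layer 1: σ at base = K_a1 γ₁ h₁ = 171.5 psf; P₁ = ½×171.5×3.6 = 308.6.
Layer 2: σ_v at top = γ₁h₁ = 424.1; σ_h top = K_a2×424.1 = 99.99; σ_h base = K_a2×(424.1+115.6×4.9) = 233.5.
P₂ = ½(99.99+233.5)×4.9 = 817.2. Total P_a = 308.6+817.2 = 1126 lb/ft.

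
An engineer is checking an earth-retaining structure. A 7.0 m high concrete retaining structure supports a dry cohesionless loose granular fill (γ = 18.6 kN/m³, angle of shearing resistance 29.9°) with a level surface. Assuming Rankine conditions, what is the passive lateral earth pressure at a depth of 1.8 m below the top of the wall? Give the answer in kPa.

100 kPa

K_p = (1 + sin φ)/(1 − sin φ) = 2.988.
σ_h = K_p γ z = 2.988 × 18.6 × 1.8 = 100.0 kPa.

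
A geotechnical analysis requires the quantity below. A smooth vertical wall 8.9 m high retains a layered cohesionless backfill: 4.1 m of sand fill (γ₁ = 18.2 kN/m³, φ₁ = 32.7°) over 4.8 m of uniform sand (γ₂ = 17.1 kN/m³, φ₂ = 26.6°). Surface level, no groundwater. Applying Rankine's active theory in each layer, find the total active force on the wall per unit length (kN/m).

K_a1 = tan²(45°−32.7°/2) = 0.2985; K_a2 = tan²(45°−26.6°/2) = 0.3814.
Layer 1: σ at base = K_a1 γ₁ h₁ = 22.27 kPa; P₁ = ½×22.27×4.1 = 45.66.
Layer 2: σ_v at top = γ₁h₁ = 74.62; σ_h top = K_a2×74.62 = 28.46; σ_h base = K_a2×(74.62+17.1×4.8) = 59.77.
P₂ = ½(28.46+59.77)×4.8 = 211.8. Total P_a = 45.66+211.8 = 257.4 kN/m.

257 kN/m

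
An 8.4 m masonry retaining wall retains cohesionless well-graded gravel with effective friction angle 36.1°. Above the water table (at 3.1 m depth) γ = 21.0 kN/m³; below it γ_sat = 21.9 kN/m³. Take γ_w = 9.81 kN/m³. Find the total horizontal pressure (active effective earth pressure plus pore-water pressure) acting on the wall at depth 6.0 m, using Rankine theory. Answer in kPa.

K_a = (1 − sin φ)/(1 + sin φ) = 0.2585.
γ' = 21.9 − 9.81 = 12.09 kN/m³.
Effective vertical stress at 6.0 m: σ'_v = 21.0×3.1 + 12.09×2.90 = 100.2 kPa.
σ'_h = K_a σ'_v = 0.2585 × 100.2 = 25.89 kPa; u = γ_w × 2.90 = 28.45 kPa.
Total σ_h = 25.89 + 28.45 = 54.34 kPa.

54.3 kPa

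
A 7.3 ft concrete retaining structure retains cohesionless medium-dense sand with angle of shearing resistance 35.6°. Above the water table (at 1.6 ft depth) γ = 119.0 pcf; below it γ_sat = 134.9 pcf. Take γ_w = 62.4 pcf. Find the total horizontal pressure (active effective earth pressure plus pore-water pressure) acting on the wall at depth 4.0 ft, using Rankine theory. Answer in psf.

246 psf

K_a = (1 − sin φ)/(1 + sin φ) = 0.2641.
γ' = 134.9 − 62.4 = 72.50 pcf.
Effective vertical stress at 4.0 ft: σ'_v = 119.0×1.6 + 72.50×2.40 = 364.4 psf.
σ'_h = K_a σ'_v = 0.2641 × 364.4 = 96.25 psf; u = γ_w × 2.40 = 149.8 psf.
Total σ_h = 96.25 + 149.8 = 246.0 psf.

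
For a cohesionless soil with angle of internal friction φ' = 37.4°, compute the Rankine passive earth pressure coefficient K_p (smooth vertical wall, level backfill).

4.09

K_p = (1 + sin φ)/(1 − sin φ) = tan²(45° + 37.4°/2) = 4.094.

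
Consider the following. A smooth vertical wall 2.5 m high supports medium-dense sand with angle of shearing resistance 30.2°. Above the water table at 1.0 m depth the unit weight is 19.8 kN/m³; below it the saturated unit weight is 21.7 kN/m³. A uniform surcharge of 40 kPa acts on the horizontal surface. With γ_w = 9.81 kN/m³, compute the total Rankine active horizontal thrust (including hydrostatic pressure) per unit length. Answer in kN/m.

K_a = tan²(45° − φ/2) = 0.3307.
γ' = 21.7 − 9.81 = 11.89 kN/m³. h₂ = H − d_w = 1.5 m.
σ'_h: at surface K_a·q = 13.23; at WT K_a(q+γd_w) = 19.77; at base K_a(q+γd_w+γ'h₂) = 25.67 kPa.
P₁ = ½(13.23+19.77)×1.0 = 16.50; P₂ = ½(19.77+25.67)×1.5 = 34.08; P_w = ½γ_w h₂² = 11.04.
Total = 16.50+34.08+11.04 = 61.62 kN/m.

61.6 kN/m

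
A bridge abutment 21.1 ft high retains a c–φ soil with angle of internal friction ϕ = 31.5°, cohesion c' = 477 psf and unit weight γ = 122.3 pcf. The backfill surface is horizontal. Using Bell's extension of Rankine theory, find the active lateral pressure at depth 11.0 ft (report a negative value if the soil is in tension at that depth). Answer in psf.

K_a = (1 − sin φ)/(1 + sin φ) = 0.3136.
σ_a = K_a γ z − 2c√K_a = 0.3136×122.3×11.0 − 2×477×0.5600 = -112.3 psf.

-112 psf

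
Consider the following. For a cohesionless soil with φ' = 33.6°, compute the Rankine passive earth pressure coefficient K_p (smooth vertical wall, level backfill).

3.48

K_p = (1 + sin φ)/(1 − sin φ) = tan²(45° + 33.6°/2) = 3.478.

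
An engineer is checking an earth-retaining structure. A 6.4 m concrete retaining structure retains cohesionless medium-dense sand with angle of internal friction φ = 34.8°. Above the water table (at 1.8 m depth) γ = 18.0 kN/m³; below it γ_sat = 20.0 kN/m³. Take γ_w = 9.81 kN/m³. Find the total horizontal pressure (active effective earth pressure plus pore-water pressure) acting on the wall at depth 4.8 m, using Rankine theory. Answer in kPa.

46.6 kPa

K_a = (1 − sin φ)/(1 + sin φ) = 0.2733.
γ' = 20.0 − 9.81 = 10.19 kN/m³.
Effective vertical stress at 4.8 m: σ'_v = 18.0×1.8 + 10.19×3.00 = 62.97 kPa.
σ'_h = K_a σ'_v = 0.2733 × 62.97 = 17.21 kPa; u = γ_w × 3.00 = 29.43 kPa.
Total σ_h = 17.21 + 29.43 = 46.64 kPa.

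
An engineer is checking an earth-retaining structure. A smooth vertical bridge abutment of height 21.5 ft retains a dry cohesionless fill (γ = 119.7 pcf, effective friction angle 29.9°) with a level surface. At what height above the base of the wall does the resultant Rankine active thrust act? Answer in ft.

7.17 ft

K_a = 0.3347.
The pressure distribution is triangular, so the resultant acts at H/3 above the base = 21.5/3 = 7.167 ft.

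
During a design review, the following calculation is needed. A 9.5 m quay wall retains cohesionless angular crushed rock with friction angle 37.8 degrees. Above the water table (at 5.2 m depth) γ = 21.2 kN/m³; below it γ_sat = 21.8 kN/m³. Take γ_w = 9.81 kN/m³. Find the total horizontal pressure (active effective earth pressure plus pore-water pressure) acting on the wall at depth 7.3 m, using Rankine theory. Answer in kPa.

53.1 kPa

K_a = (1 − sin φ)/(1 + sin φ) = 0.2400.
γ' = 21.8 − 9.81 = 11.99 kN/m³.
Effective vertical stress at 7.3 m: σ'_v = 21.2×5.2 + 11.99×2.10 = 135.4 kPa.
σ'_h = K_a σ'_v = 0.2400 × 135.4 = 32.50 kPa; u = γ_w × 2.10 = 20.60 kPa.
Total σ_h = 32.50 + 20.60 = 53.10 kPa.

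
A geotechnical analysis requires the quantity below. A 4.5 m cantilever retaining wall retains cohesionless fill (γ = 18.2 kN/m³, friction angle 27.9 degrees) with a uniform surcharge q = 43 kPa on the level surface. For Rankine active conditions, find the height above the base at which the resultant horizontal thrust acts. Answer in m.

K_a = 0.3625.
Triangular part P₁ = ½K_aγH² = 66.79 at H/3 = 1.500 m; rectangular part P₂ = K_a q H = 70.14 at H/2 = 2.250 m.
ȳ = (P₁·1.500 + P₂·2.250)/(P₁+P₂) = 1.884 m.

1.88 m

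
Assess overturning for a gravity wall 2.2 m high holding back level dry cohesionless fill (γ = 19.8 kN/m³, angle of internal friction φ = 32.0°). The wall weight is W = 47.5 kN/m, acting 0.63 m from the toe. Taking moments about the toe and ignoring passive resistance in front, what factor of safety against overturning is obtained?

2.77

K_a = tan²(45° − 32.0°/2) = 0.3073.
P_a = ½K_aγH² = 0.5×0.3073×19.8×2.2² = 14.72 kN/m, acting at H/3 = 0.7333 m above the base.
Overturning moment M_o = P_a × H/3 = 14.72 × 0.7333 = 10.80.
Resisting moment M_r = W × 0.63 = 47.5 × 0.63 = 29.93.
FS_overturning = M_r/M_o = 29.93/10.80 = 2.772.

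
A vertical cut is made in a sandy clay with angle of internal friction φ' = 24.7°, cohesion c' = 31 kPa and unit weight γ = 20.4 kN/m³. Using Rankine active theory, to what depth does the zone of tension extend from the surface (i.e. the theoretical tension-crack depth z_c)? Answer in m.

4.74 m

K_a = tan²(45° − 24.7°/2) = 0.4106; √K_a = 0.6408.
The active pressure is zero where K_a γ z = 2c√K_a, so z_c = 2c/(γ√K_a) = 2×31/(20.4×0.6408) = 4.743 m.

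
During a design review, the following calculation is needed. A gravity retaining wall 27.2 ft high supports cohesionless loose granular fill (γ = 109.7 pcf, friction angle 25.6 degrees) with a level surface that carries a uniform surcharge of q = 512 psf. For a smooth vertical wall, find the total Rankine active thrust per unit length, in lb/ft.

21600 lb/ft

K_a = tan²(45° − φ/2) = 0.3966.
Soil triangle: ½ K_a γ H² = 0.5×0.3966×109.7×27.2² = 16090 lb/ft.
Surcharge rectangle: K_a q H = 0.3966×512×27.2 = 5523 lb/ft.
Total = 16090 + 5523 = 21620 lb/ft.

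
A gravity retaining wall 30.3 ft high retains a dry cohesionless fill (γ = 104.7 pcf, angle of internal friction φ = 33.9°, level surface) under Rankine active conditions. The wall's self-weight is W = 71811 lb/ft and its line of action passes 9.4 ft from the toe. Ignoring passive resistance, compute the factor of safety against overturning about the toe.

4.90

K_a = tan²(45° − 33.9°/2) = 0.2839.
P_a = ½K_aγH² = 0.5×0.2839×104.7×30.3² = 13650 lb/ft, acting at H/3 = 10.10 ft above the base.
Overturning moment M_o = P_a × H/3 = 13650 × 10.10 = 137800.
Resisting moment M_r = W × 9.4 = 71811 × 9.4 = 675000.
FS_overturning = M_r/M_o = 675000/137800 = 4.898.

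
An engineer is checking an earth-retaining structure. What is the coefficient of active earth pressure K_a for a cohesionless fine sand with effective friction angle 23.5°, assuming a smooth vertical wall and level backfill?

0.430

K_a = tan²(45° − φ/2) = tan²(33.25°) = 0.4298.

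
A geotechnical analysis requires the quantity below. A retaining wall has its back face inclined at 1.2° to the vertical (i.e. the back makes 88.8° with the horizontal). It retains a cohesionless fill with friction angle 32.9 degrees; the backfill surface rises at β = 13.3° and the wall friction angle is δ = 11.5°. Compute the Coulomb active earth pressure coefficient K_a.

0.332

K_a = sin²(α+φ) / [sin²α · sin(α−δ) · (1 + √{sin(φ+δ)sin(φ−β) / (sin(α−δ)sin(α+β))})²].
With α = 88.8°, φ = 32.9°, δ = 11.5°, β = 13.3°: K_a = 0.3317.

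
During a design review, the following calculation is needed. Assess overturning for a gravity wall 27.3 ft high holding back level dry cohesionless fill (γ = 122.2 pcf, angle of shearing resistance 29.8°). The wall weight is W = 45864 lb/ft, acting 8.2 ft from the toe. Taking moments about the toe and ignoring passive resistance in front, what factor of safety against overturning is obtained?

K_a = tan²(45° − 29.8°/2) = 0.3360.
P_a = ½K_aγH² = 0.5×0.3360×122.2×27.3² = 15300 lb/ft, acting at H/3 = 9.100 ft above the base.
Overturning moment M_o = P_a × H/3 = 15300 × 9.100 = 139200.
Resisting moment M_r = W × 8.2 = 45864 × 8.2 = 376100.
FS_overturning = M_r/M_o = 376100/139200 = 2.701.

2.70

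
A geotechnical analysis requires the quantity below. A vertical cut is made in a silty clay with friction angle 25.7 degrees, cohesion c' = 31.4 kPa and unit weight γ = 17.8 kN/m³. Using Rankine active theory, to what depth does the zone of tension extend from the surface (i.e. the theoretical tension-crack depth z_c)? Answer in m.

K_a = tan²(45° − 25.7°/2) = 0.3950; √K_a = 0.6285.
The active pressure is zero where K_a γ z = 2c√K_a, so z_c = 2c/(γ√K_a) = 2×31.4/(17.8×0.6285) = 5.613 m.

5.61 m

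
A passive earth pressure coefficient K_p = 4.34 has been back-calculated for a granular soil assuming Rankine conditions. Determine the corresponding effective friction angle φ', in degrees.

38.7°

K_p = (1+sin φ)/(1−sin φ) ⇒ sin φ = (K_p − 1)/(K_p + 1) = 0.6255.
φ = arcsin(0.6255) = 38.72°.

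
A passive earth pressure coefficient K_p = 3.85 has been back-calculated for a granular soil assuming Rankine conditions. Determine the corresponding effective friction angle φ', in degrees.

K_p = (1+sin φ)/(1−sin φ) ⇒ sin φ = (K_p − 1)/(K_p + 1) = 0.5876.
φ = arcsin(0.5876) = 35.99°.

36.0°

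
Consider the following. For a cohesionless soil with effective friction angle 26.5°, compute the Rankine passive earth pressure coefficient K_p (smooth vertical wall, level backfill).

K_p = (1 + sin φ)/(1 − sin φ) = tan²(45° + 26.5°/2) = 2.611.

2.61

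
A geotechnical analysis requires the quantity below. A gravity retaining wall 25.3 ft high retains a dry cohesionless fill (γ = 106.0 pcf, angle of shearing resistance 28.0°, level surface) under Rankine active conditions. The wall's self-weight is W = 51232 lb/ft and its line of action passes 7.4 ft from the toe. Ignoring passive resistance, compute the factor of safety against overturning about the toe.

K_a = tan²(45° − 28.0°/2) = 0.3610.
P_a = ½K_aγH² = 0.5×0.3610×106.0×25.3² = 12250 lb/ft, acting at H/3 = 8.433 ft above the base.
Overturning moment M_o = P_a × H/3 = 12250 × 8.433 = 103300.
Resisting moment M_r = W × 7.4 = 51232 × 7.4 = 379100.
FS_overturning = M_r/M_o = 379100/103300 = 3.670.

3.67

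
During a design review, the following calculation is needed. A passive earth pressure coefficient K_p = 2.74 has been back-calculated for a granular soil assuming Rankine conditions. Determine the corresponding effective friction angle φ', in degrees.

27.7°

K_p = (1+sin φ)/(1−sin φ) ⇒ sin φ = (K_p − 1)/(K_p + 1) = 0.4652.
φ = arcsin(0.4652) = 27.73°.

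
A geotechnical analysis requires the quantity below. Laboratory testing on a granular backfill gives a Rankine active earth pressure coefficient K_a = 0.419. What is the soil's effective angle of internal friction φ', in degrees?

K_a = tan²(45° − φ/2) ⇒ 45° − φ/2 = arctan(√0.419) = 32.92°.
φ = 2(45° − 32.92°) = 24.17°.

24.2°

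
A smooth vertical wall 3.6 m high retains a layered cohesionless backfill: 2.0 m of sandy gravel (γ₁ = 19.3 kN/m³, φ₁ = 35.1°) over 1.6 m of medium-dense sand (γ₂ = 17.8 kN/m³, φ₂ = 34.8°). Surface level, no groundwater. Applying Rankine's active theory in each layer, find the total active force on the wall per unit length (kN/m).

33.5 kN/m

K_a1 = tan²(45°−35.1°/2) = 0.2698; K_a2 = tan²(45°−34.8°/2) = 0.2733.
Layer 1: σ at base = K_a1 γ₁ h₁ = 10.42 kPa; P₁ = ½×10.42×2.0 = 10.42.
Layer 2: σ_v at top = γ₁h₁ = 38.60; σ_h top = K_a2×38.60 = 10.55; σ_h base = K_a2×(38.60+17.8×1.6) = 18.33.
P₂ = ½(10.55+18.33)×1.6 = 23.11. Total P_a = 10.42+23.11 = 33.52 kN/m.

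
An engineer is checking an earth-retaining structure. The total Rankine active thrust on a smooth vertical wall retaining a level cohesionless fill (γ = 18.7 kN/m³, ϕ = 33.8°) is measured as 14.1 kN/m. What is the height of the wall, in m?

2.30 m

K_a = 0.2851. P_a = ½ K_a γ H² ⇒ H = √(2P_a/(K_a γ)).
H = √(2×14.1/(0.2851×18.7)) = 2.300 m.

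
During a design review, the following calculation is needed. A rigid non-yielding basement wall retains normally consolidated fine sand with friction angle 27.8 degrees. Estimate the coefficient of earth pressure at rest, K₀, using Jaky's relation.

K₀ = 1 − sin φ' = 1 − sin 27.8° = 0.5336.

0.534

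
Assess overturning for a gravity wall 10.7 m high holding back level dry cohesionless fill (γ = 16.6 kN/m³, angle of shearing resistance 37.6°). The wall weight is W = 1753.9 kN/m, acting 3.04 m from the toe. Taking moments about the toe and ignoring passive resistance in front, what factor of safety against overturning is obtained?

6.50

K_a = tan²(45° − 37.6°/2) = 0.2421.
P_a = ½K_aγH² = 0.5×0.2421×16.6×10.7² = 230.1 kN/m, acting at H/3 = 3.567 m above the base.
Overturning moment M_o = P_a × H/3 = 230.1 × 3.567 = 820.6.
Resisting moment M_r = W × 3.04 = 1753.9 × 3.04 = 5332.
FS_overturning = M_r/M_o = 5332/820.6 = 6.497.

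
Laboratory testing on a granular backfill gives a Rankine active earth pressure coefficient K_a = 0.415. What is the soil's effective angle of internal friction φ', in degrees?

24.4°

K_a = tan²(45° − φ/2) ⇒ 45° − φ/2 = arctan(√0.415) = 32.79°.
φ = 2(45° − 32.79°) = 24.42°.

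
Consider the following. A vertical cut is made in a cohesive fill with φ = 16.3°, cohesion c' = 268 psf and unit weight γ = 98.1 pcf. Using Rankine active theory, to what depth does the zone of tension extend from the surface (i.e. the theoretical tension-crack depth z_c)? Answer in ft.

7.29 ft

K_a = tan²(45° − 16.3°/2) = 0.5617; √K_a = 0.7495.
The active pressure is zero where K_a γ z = 2c√K_a, so z_c = 2c/(γ√K_a) = 2×268/(98.1×0.7495) = 7.290 ft.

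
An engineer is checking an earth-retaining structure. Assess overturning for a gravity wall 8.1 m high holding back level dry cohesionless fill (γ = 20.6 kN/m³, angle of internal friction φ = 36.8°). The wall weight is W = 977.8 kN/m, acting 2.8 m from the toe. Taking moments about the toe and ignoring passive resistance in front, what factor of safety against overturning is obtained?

5.98

K_a = tan²(45° − 36.8°/2) = 0.2508.
P_a = ½K_aγH² = 0.5×0.2508×20.6×8.1² = 169.5 kN/m, acting at H/3 = 2.700 m above the base.
Overturning moment M_o = P_a × H/3 = 169.5 × 2.700 = 457.5.
Resisting moment M_r = W × 2.8 = 977.8 × 2.8 = 2738.
FS_overturning = M_r/M_o = 2738/457.5 = 5.984.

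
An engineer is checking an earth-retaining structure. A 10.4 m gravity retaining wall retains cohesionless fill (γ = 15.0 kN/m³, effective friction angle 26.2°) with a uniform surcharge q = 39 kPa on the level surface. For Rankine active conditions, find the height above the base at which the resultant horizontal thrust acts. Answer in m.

4.04 m

K_a = 0.3874.
Triangular part P₁ = ½K_aγH² = 314.3 at H/3 = 3.467 m; rectangular part P₂ = K_a q H = 157.1 at H/2 = 5.200 m.
ȳ = (P₁·3.467 + P₂·5.200)/(P₁+P₂) = 4.044 m.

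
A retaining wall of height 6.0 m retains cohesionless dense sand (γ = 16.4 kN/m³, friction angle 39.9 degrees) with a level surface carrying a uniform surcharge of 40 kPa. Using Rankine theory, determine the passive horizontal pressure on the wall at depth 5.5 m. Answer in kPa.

596 kPa

K_p = (1 + sin φ)/(1 − sin φ) = 4.578.
σ_v = γz + q = 16.4 × 5.5 + 40 = 130.2 kPa.
σ_h = K_p σ_v = 4.578 × 130.2 = 596.1 kPa.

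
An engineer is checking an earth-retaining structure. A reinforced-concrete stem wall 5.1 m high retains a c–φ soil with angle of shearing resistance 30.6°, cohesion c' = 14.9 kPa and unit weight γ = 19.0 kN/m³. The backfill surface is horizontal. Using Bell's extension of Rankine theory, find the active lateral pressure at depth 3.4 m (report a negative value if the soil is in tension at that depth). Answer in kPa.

4.02 kPa

K_a = (1 − sin φ)/(1 + sin φ) = 0.3253.
σ_a = K_a γ z − 2c√K_a = 0.3253×19.0×3.4 − 2×14.9×0.5704 = 4.020 kPa.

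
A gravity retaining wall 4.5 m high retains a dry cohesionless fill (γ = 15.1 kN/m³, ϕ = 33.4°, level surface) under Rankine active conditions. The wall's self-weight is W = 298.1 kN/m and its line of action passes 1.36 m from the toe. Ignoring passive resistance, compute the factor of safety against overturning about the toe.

K_a = tan²(45° − 33.4°/2) = 0.2899.
P_a = ½K_aγH² = 0.5×0.2899×15.1×4.5² = 44.33 kN/m, acting at H/3 = 1.500 m above the base.
Overturning moment M_o = P_a × H/3 = 44.33 × 1.500 = 66.49.
Resisting moment M_r = W × 1.36 = 298.1 × 1.36 = 405.4.
FS_overturning = M_r/M_o = 405.4/66.49 = 6.098.

6.10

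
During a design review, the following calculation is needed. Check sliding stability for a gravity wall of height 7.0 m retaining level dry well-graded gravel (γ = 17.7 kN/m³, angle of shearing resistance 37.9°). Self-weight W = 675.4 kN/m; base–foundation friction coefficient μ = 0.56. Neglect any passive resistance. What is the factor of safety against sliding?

3.65

K_a = tan²(45° − 37.9°/2) = 0.2389.
P_a = ½K_aγH² = 0.5×0.2389×17.7×7.0² = 103.6 kN/m, acting at H/3 = 2.333 m above the base.
FS_sliding = μW / P_a = 0.56×675.4 / 103.6 = 3.650.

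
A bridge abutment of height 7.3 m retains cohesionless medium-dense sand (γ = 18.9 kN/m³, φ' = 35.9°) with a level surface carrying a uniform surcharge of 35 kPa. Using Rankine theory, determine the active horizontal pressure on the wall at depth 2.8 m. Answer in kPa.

22.9 kPa

K_a = (1 − sin φ)/(1 + sin φ) = 0.2607.
σ_v = γz + q = 18.9 × 2.8 + 35 = 87.92 kPa.
σ_h = K_a σ_v = 0.2607 × 87.92 = 22.92 kPa.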